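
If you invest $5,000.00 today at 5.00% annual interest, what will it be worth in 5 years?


Future value formula: FV = PV × (1 + r)^t
FV = $5,000.00 × (1 + 0.05)^5
FV = $5,000.00 × 1.276282
FV = $6,381.41

FV = PV × (1 + r)^t = $6,381.41


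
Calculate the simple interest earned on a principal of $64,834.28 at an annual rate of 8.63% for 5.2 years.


Simple interest formula: I = P × r × t
I = $64,834.28 × 0.0863 × 5.2
I = $29,095.03

I = P × r × t = $29,095.03


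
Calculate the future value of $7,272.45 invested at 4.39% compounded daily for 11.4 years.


Compound interest formula: A = P(1 + r/n)^(nt)
A = $7,272.45 × (1 + 0.0439/365)^(365 × 11.4)
Growth factor: (1 + 0.0439/365)^4161 = 1.649430
A = $7,272.45 × 1.649430
A = $11,995.40

A = P(1 + r/n)^(nt) = $11,995.40


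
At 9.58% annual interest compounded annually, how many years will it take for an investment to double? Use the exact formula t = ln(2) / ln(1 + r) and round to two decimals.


Doubling condition: (1 + r)^t = 2
Take ln of both sides: t × ln(1 + r) = ln(2)
t = ln(2) / ln(1 + r)
t = 0.693147 / 0.091485
t = 7.58

t = ln(2) / ln(1 + r) = 7.58 years


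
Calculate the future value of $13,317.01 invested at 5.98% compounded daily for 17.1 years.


Compound interest formula: A = P(1 + r/n)^(nt)
A = $13,317.01 × (1 + 0.0598/365)^(365 × 17.1)
Growth factor: (1 + 0.0598/365)^6241.5 = 2.780126
A = $13,317.01 × 2.780126
A = $37,022.97

A = P(1 + r/n)^(nt) = $37,022.97


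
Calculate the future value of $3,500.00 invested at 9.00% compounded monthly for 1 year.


Compound interest formula: A = P(1 + r/n)^(nt)
A = $3,500.00 × (1 + 0.09/12)^(12 × 1)
Growth factor: (1 + 0.09/12)^12 = 1.093807
A = $3,500.00 × 1.093807
A = $3,828.32

A = P(1 + r/n)^(nt) = $3,828.32


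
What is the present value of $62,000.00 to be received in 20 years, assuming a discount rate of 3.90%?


Present value formula: PV = FV / (1 + r)^t
PV = $62,000.00 / (1 + 0.039)^20
PV = $62,000.00 / 2.149369
PV = $28,845.68

PV = FV / (1 + r)^t = $28,845.68


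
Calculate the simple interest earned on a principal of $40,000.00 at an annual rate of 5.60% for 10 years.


Simple interest formula: I = P × r × t
I = $40,000.00 × 0.056 × 10
I = $22,400.00

I = P × r × t = $22,400.00


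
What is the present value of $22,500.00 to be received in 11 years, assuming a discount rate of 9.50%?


Present value formula: PV = FV / (1 + r)^t
PV = $22,500.00 / (1 + 0.095)^11
PV = $22,500.00 / 2.713659
PV = $8,291.39

PV = FV / (1 + r)^t = $8,291.39


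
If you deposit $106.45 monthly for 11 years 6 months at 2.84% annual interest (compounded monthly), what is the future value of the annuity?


Future value of an ordinary annuity: FV = PMT × ((1 + r)^n − 1) / r
Monthly rate r = 0.0284/12 ≈ 0.00236667, n = 138
FV = $106.45 × ((1 + 0.0284/12)^138 − 1) / (0.0284/12)
FV = $106.45 × 162.976928
FV = $17,348.89

FV = PMT × ((1+r)^n - 1)/r = $17,348.89


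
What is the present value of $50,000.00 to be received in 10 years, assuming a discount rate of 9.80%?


Present value formula: PV = FV / (1 + r)^t
PV = $50,000.00 / (1 + 0.098)^10
PV = $50,000.00 / 2.546967
PV = $19,631.19

PV = FV / (1 + r)^t = $19,631.19


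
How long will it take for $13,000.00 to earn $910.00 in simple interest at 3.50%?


Rearrange the simple interest formula for t:
I = P × r × t  ⇒  t = I / (P × r)
t = $910.00 / ($13,000.00 × 0.035)
t = 2

t = I/(P×r) = 2 years


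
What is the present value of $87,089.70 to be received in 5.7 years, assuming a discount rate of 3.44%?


Present value formula: PV = FV / (1 + r)^t
PV = $87,089.70 / (1 + 0.0344)^5.7
PV = $87,089.70 / 1.2126194
PV = $71,819.48

PV = FV / (1 + r)^t = $71,819.48


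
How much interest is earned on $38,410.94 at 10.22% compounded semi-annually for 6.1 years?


Compound interest earned = final amount − principal.
A = P(1 + r/n)^(nt) = $38,410.94 × (1 + 0.1022/2)^(2 × 6.1) = $70,552.46
Interest = A − P = $70,552.46 − $38,410.94 = $32,141.52

Interest = A - P = $32,141.52


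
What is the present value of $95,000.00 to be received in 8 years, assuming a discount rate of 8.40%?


Present value formula: PV = FV / (1 + r)^t
PV = $95,000.00 / (1 + 0.084)^8
PV = $95,000.00 / 1.906489
PV = $49,829.82

PV = FV / (1 + r)^t = $49,829.82


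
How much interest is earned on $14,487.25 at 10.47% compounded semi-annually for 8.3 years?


Compound interest earned = final amount − principal.
A = P(1 + r/n)^(nt) = $14,487.25 × (1 + 0.1047/2)^(2 × 8.3) = $33,794.45
Interest = A − P = $33,794.45 − $14,487.25 = $19,307.20

Interest = A - P = $19,307.20


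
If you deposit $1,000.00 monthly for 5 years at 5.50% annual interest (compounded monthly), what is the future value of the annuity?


Future value of an ordinary annuity: FV = PMT × ((1 + r)^n − 1) / r
Monthly rate r = 0.055/12 ≈ 0.00458333, n = 60
FV = $1,000.00 × ((1 + 0.055/12)^60 − 1) / (0.055/12)
FV = $1,000.00 × 68.880823
FV = $68,880.82

FV = PMT × ((1+r)^n - 1)/r = $68,880.82


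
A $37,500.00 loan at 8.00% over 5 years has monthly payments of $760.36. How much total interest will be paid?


Total paid over the life of the loan = PMT × n.
Total paid = $760.36 × 60 = $45,621.60
Total interest = total paid − principal = $45,621.60 − $37,500.00 = $8,121.60

Total interest = (PMT × n) - PV = $8,121.60


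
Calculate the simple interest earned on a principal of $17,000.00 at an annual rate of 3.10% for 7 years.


Simple interest formula: I = P × r × t
I = $17,000.00 × 0.031 × 7
I = $3,689.00

I = P × r × t = $3,689.00


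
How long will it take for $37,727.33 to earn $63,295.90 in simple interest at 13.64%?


Rearrange the simple interest formula for t:
I = P × r × t  ⇒  t = I / (P × r)
t = $63,295.90 / ($37,727.33 × 0.1364)
t = 12.3

t = I/(P×r) = 12.3 years


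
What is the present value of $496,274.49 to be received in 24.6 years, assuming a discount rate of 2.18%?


Present value formula: PV = FV / (1 + r)^t
PV = $496,274.49 / (1 + 0.0218)^24.6
PV = $496,274.49 / 1.6998128
PV = $291,958.32

PV = FV / (1 + r)^t = $291,958.32


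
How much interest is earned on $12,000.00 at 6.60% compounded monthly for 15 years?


Compound interest earned = final amount − principal.
A = P(1 + r/n)^(nt) = $12,000.00 × (1 + 0.066/12)^(12 × 15) = $32,207.33
Interest = A − P = $32,207.33 − $12,000.00 = $20,207.33

Interest = A - P = $20,207.33


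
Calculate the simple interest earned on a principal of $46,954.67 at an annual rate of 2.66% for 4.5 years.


Simple interest formula: I = P × r × t
I = $46,954.67 × 0.0266 × 4.5
I = $5,620.47

I = P × r × t = $5,620.47


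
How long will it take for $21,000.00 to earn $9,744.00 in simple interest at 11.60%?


Rearrange the simple interest formula for t:
I = P × r × t  ⇒  t = I / (P × r)
t = $9,744.00 / ($21,000.00 × 0.116)
t = 4

t = I/(P×r) = 4 years


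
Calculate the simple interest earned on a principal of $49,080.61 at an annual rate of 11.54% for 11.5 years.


Simple interest formula: I = P × r × t
I = $49,080.61 × 0.1154 × 11.5
I = $65,134.88

I = P × r × t = $65,134.88


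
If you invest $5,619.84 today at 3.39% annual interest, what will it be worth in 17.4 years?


Future value formula: FV = PV × (1 + r)^t
FV = $5,619.84 × (1 + 0.0339)^17.4
FV = $5,619.84 × 1.7861853
FV = $10,038.08

FV = PV × (1 + r)^t = $10,038.08


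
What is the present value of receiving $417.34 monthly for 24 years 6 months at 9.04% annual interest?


Present value of an ordinary annuity: PV = PMT × (1 − (1 + r)^(−n)) / r
Monthly rate r = 0.0904/12 ≈ 0.00753333, n = 294
PV = $417.34 × (1 − (1 + 0.0904/12)^(−294)) / (0.0904/12)
PV = $417.34 × 118.130262
PV = $49,300.48

PV = PMT × (1-(1+r)^(-n))/r = $49,300.48


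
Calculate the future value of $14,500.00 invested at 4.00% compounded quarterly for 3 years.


Compound interest formula: A = P(1 + r/n)^(nt)
A = $14,500.00 × (1 + 0.04/4)^(4 × 3)
Growth factor: (1 + 0.04/4)^12 = 1.126825
A = $14,500.00 × 1.126825
A = $16,338.96

A = P(1 + r/n)^(nt) = $16,338.96


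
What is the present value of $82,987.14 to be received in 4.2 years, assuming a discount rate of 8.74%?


Present value formula: PV = FV / (1 + r)^t
PV = $82,987.14 / (1 + 0.0874)^4.2
PV = $82,987.14 / 1.421789
PV = $58,368.11

PV = FV / (1 + r)^t = $58,368.11


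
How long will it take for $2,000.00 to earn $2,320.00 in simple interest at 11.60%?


Rearrange the simple interest formula for t:
I = P × r × t  ⇒  t = I / (P × r)
t = $2,320.00 / ($2,000.00 × 0.116)
t = 10

t = I/(P×r) = 10 years


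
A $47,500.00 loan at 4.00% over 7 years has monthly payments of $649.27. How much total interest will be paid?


Total paid over the life of the loan = PMT × n.
Total paid = $649.27 × 84 = $54,538.68
Total interest = total paid − principal = $54,538.68 − $47,500.00 = $7,038.68

Total interest = (PMT × n) - PV = $7,038.68


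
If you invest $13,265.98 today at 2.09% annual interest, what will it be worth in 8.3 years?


Future value formula: FV = PV × (1 + r)^t
FV = $13,265.98 × (1 + 0.0209)^8.3
FV = $13,265.98 × 1.187300
FV = $15,750.70

FV = PV × (1 + r)^t = $15,750.70


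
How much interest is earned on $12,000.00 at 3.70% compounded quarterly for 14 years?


Compound interest earned = final amount − principal.
A = P(1 + r/n)^(nt) = $12,000.00 × (1 + 0.037/4)^(4 × 14) = $20,096.10
Interest = A − P = $20,096.10 − $12,000.00 = $8,096.10

Interest = A - P = $8,096.10


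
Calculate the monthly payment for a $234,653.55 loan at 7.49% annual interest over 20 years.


Loan payment formula: PMT = PV × r / (1 − (1 + r)^(−n))
Monthly rate r = 0.0749/12 ≈ 0.00624167, n = 240 months
Denominator: 1 − (1 + 0.0749/12)^(−240) = 0.775380
PMT = $234,653.55 × (0.0749/12) / 0.775380
PMT = $1,888.92 per month

PMT = PV × r / (1-(1+r)^(-n)) = $1,888.92/month


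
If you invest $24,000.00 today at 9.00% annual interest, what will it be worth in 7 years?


Future value formula: FV = PV × (1 + r)^t
FV = $24,000.00 × (1 + 0.09)^7
FV = $24,000.00 × 1.828039
FV = $43,872.94

FV = PV × (1 + r)^t = $43,872.94


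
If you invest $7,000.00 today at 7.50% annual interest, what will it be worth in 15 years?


Future value formula: FV = PV × (1 + r)^t
FV = $7,000.00 × (1 + 0.075)^15
FV = $7,000.00 × 2.958877
FV = $20,712.14

FV = PV × (1 + r)^t = $20,712.14


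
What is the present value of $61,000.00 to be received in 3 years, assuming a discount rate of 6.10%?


Present value formula: PV = FV / (1 + r)^t
PV = $61,000.00 / (1 + 0.061)^3
PV = $61,000.00 / 1.194390
PV = $51,072.10

PV = FV / (1 + r)^t = $51,072.10


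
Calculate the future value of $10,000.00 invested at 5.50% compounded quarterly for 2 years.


Compound interest formula: A = P(1 + r/n)^(nt)
A = $10,000.00 × (1 + 0.055/4)^(4 × 2)
Growth factor: (1 + 0.055/4)^8 = 1.115442
A = $10,000.00 × 1.115442
A = $11,154.42

A = P(1 + r/n)^(nt) = $11,154.42


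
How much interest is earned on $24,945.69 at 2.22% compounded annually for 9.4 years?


Compound interest earned = final amount − principal.
A = P(1 + r/n)^(nt) = $24,945.69 × (1 + 0.0222/1)^(1 × 9.4) = $30,664.28
Interest = A − P = $30,664.28 − $24,945.69 = $5,718.59

Interest = A - P = $5,718.59


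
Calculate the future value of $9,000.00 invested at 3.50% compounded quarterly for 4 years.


Compound interest formula: A = P(1 + r/n)^(nt)
A = $9,000.00 × (1 + 0.035/4)^(4 × 4)
Growth factor: (1 + 0.035/4)^16 = 1.1495736
A = $9,000.00 × 1.1495736
A = $10,346.16

A = P(1 + r/n)^(nt) = $10,346.16


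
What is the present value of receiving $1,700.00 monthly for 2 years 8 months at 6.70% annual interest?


Present value of an ordinary annuity: PV = PMT × (1 − (1 + r)^(−n)) / r
Monthly rate r = 0.067/12 ≈ 0.00558333, n = 32
PV = $1,700.00 × (1 − (1 + 0.067/12)^(−32)) / (0.067/12)
PV = $1,700.00 × 29.229784
PV = $49,690.63

PV = PMT × (1-(1+r)^(-n))/r = $49,690.63


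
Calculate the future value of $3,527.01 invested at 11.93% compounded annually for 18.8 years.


Compound interest formula: A = P(1 + r/n)^(nt)
A = $3,527.01 × (1 + 0.1193/1)^(1 × 18.8)
Growth factor: (1 + 0.1193/1)^18.8 = 8.321359
A = $3,527.01 × 8.321359
A = $29,349.52

A = P(1 + r/n)^(nt) = $29,349.52


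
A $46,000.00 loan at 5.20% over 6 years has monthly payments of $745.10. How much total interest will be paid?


Total paid over the life of the loan = PMT × n.
Total paid = $745.10 × 72 = $53,647.20
Total interest = total paid − principal = $53,647.20 − $46,000.00 = $7,647.20

Total interest = (PMT × n) - PV = $7,647.20


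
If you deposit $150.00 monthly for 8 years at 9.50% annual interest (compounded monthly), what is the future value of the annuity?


Future value of an ordinary annuity: FV = PMT × ((1 + r)^n − 1) / r
Monthly rate r = 0.095/12 ≈ 0.00791667, n = 96
FV = $150.00 × ((1 + 0.095/12)^96 − 1) / (0.095/12)
FV = $150.00 × 142.975186
FV = $21,446.28

FV = PMT × ((1+r)^n - 1)/r = $21,446.28


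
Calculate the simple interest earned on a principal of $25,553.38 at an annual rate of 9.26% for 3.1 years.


Simple interest formula: I = P × r × t
I = $25,553.38 × 0.0926 × 3.1
I = $7,335.35

I = P × r × t = $7,335.35


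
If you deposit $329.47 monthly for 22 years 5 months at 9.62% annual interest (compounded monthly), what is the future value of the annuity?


Future value of an ordinary annuity: FV = PMT × ((1 + r)^n − 1) / r
Monthly rate r = 0.0962/12 ≈ 0.00801667, n = 269
FV = $329.47 × ((1 + 0.0962/12)^269 − 1) / (0.0962/12)
FV = $329.47 × 943.874047
FV = $310,978.18

FV = PMT × ((1+r)^n - 1)/r = $310,978.18


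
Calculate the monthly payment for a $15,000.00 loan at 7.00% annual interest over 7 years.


Loan payment formula: PMT = PV × r / (1 − (1 + r)^(−n))
Monthly rate r = 0.07/12 ≈ 0.00583333, n = 84 months
Denominator: 1 − (1 + 0.07/12)^(−84) = 0.386501
PMT = $15,000.00 × (0.07/12) / 0.386501
PMT = $226.39 per month

PMT = PV × r / (1-(1+r)^(-n)) = $226.39/month


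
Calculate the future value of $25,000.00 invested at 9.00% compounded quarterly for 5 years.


Compound interest formula: A = P(1 + r/n)^(nt)
A = $25,000.00 × (1 + 0.09/4)^(4 × 5)
Growth factor: (1 + 0.09/4)^20 = 1.5605092
A = $25,000.00 × 1.5605092
A = $39,012.73

A = P(1 + r/n)^(nt) = $39,012.73


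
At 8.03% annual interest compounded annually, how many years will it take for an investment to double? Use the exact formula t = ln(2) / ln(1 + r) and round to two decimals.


Doubling condition: (1 + r)^t = 2
Take ln of both sides: t × ln(1 + r) = ln(2)
t = ln(2) / ln(1 + r)
t = 0.693147 / 0.077239
t = 8.97

t = ln(2) / ln(1 + r) = 8.97 years


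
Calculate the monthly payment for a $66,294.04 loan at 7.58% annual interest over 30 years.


Loan payment formula: PMT = PV × r / (1 − (1 + r)^(−n))
Monthly rate r = 0.0758/12 ≈ 0.00631667, n = 360 months
Denominator: 1 − (1 + 0.0758/12)^(−360) = 0.896362
PMT = $66,294.04 × (0.0758/12) / 0.896362
PMT = $467.17 per month

PMT = PV × r / (1-(1+r)^(-n)) = $467.17/month


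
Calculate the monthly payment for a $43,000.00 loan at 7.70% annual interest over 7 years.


Loan payment formula: PMT = PV × r / (1 − (1 + r)^(−n))
Monthly rate r = 0.077/12 ≈ 0.00641667, n = 84 months
Denominator: 1 − (1 + 0.077/12)^(−84) = 0.415663
PMT = $43,000.00 × (0.077/12) / 0.415663
PMT = $663.80 per month

PMT = PV × r / (1-(1+r)^(-n)) = $663.80/month


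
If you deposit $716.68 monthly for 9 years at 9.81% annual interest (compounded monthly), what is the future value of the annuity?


Future value of an ordinary annuity: FV = PMT × ((1 + r)^n − 1) / r
Monthly rate r = 0.0981/12 = 0.008175, n = 108
FV = $716.68 × ((1 + 0.0981/12)^108 − 1) / (0.0981/12)
FV = $716.68 × 172.383906
FV = $123,544.10

FV = PMT × ((1+r)^n - 1)/r = $123,544.10


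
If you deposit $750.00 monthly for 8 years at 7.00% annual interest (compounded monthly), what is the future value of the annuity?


Future value of an ordinary annuity: FV = PMT × ((1 + r)^n − 1) / r
Monthly rate r = 0.07/12 ≈ 0.00583333, n = 96
FV = $750.00 × ((1 + 0.07/12)^96 − 1) / (0.07/12)
FV = $750.00 × 128.198821
FV = $96,149.12

FV = PMT × ((1+r)^n - 1)/r = $96,149.12


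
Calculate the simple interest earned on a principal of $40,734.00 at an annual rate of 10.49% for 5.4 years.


Simple interest formula: I = P × r × t
I = $40,734.00 × 0.1049 × 5.4
I = $23,074.18

I = P × r × t = $23,074.18


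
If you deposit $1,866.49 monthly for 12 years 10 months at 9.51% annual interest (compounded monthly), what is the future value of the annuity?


Future value of an ordinary annuity: FV = PMT × ((1 + r)^n − 1) / r
Monthly rate r = 0.0951/12 = 0.007925, n = 154
FV = $1,866.49 × ((1 + 0.0951/12)^154 − 1) / (0.0951/12)
FV = $1,866.49 × 299.3627263
FV = $558,757.54

FV = PMT × ((1+r)^n - 1)/r = $558,757.54


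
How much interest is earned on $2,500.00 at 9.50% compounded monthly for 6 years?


Compound interest earned = final amount − principal.
A = P(1 + r/n)^(nt) = $2,500.00 × (1 + 0.095/12)^(12 × 6) = $4,410.76
Interest = A − P = $4,410.76 − $2,500.00 = $1,910.76

Interest = A - P = $1,910.76


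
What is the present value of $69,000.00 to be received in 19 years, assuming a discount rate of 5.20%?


Present value formula: PV = FV / (1 + r)^t
PV = $69,000.00 / (1 + 0.052)^19
PV = $69,000.00 / 2.619987
PV = $26,336.01

PV = FV / (1 + r)^t = $26,336.01


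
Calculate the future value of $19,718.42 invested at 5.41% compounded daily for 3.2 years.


Compound interest formula: A = P(1 + r/n)^(nt)
A = $19,718.42 × (1 + 0.0541/365)^(365 × 3.2)
Growth factor: (1 + 0.0541/365)^1168 = 1.1889935
A = $19,718.42 × 1.1889935
A = $23,445.07

A = P(1 + r/n)^(nt) = $23,445.07


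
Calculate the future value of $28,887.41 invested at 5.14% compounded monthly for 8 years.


Compound interest formula: A = P(1 + r/n)^(nt)
A = $28,887.41 × (1 + 0.0514/12)^(12 × 8)
Growth factor: (1 + 0.0514/12)^96 = 1.507303
A = $28,887.41 × 1.507303
A = $43,542.08

A = P(1 + r/n)^(nt) = $43,542.08


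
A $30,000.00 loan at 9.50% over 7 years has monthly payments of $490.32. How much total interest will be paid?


Total paid over the life of the loan = PMT × n.
Total paid = $490.32 × 84 = $41,186.88
Total interest = total paid − principal = $41,186.88 − $30,000.00 = $11,186.88

Total interest = (PMT × n) - PV = $11,186.88


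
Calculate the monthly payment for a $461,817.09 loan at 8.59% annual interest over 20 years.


Loan payment formula: PMT = PV × r / (1 − (1 + r)^(−n))
Monthly rate r = 0.0859/12 ≈ 0.00715833, n = 240 months
Denominator: 1 − (1 + 0.0859/12)^(−240) = 0.819474
PMT = $461,817.09 × (0.0859/12) / 0.819474
PMT = $4,034.10 per month

PMT = PV × r / (1-(1+r)^(-n)) = $4,034.10/month


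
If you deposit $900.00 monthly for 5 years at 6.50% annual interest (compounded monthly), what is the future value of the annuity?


Future value of an ordinary annuity: FV = PMT × ((1 + r)^n − 1) / r
Monthly rate r = 0.065/12 ≈ 0.00541667, n = 60
FV = $900.00 × ((1 + 0.065/12)^60 − 1) / (0.065/12)
FV = $900.00 × 70.673968
FV = $63,606.57

FV = PMT × ((1+r)^n - 1)/r = $63,606.57


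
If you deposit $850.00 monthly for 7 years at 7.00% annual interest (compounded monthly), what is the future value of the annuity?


Future value of an ordinary annuity: FV = PMT × ((1 + r)^n − 1) / r
Monthly rate r = 0.07/12 ≈ 0.00583333, n = 84
FV = $850.00 × ((1 + 0.07/12)^84 − 1) / (0.07/12)
FV = $850.00 × 107.998981
FV = $91,799.13

FV = PMT × ((1+r)^n - 1)/r = $91,799.13


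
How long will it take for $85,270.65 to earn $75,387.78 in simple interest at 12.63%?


Rearrange the simple interest formula for t:
I = P × r × t  ⇒  t = I / (P × r)
t = $75,387.78 / ($85,270.65 × 0.1263)
t = 7

t = I/(P×r) = 7 years


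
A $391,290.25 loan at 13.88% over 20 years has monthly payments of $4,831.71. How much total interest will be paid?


Total paid over the life of the loan = PMT × n.
Total paid = $4,831.71 × 240 = $1,159,610.40
Total interest = total paid − principal = $1,159,610.40 − $391,290.25 = $768,320.15

Total interest = (PMT × n) - PV = $768,320.15


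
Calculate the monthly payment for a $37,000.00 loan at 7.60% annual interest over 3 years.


Loan payment formula: PMT = PV × r / (1 − (1 + r)^(−n))
Monthly rate r = 0.076/12 ≈ 0.00633333, n = 36 months
Denominator: 1 − (1 + 0.076/12)^(−36) = 0.203303
PMT = $37,000.00 × (0.076/12) / 0.203303
PMT = $1,152.63 per month

PMT = PV × r / (1-(1+r)^(-n)) = $1,152.63/month


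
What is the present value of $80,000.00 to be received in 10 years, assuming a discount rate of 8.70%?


Present value formula: PV = FV / (1 + r)^t
PV = $80,000.00 / (1 + 0.087)^10
PV = $80,000.00 / 2.303008
PV = $34,737.18

PV = FV / (1 + r)^t = $34,737.18


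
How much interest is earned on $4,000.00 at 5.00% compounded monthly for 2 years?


Compound interest earned = final amount − principal.
A = P(1 + r/n)^(nt) = $4,000.00 × (1 + 0.05/12)^(12 × 2) = $4,419.77
Interest = A − P = $4,419.77 − $4,000.00 = $419.77

Interest = A - P = $419.77


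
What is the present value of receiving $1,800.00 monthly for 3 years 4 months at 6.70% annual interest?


Present value of an ordinary annuity: PV = PMT × (1 − (1 + r)^(−n)) / r
Monthly rate r = 0.067/12 ≈ 0.00558333, n = 40
PV = $1,800.00 × (1 − (1 + 0.067/12)^(−40)) / (0.067/12)
PV = $1,800.00 × 35.759073
PV = $64,366.33

PV = PMT × (1-(1+r)^(-n))/r = $64,366.33


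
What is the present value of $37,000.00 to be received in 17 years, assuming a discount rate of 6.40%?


Present value formula: PV = FV / (1 + r)^t
PV = $37,000.00 / (1 + 0.064)^17
PV = $37,000.00 / 2.870831
PV = $12,888.25

PV = FV / (1 + r)^t = $12,888.25


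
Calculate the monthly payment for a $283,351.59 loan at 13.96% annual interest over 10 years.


Loan payment formula: PMT = PV × r / (1 − (1 + r)^(−n))
Monthly rate r = 0.1396/12 ≈ 0.01163333, n = 120 months
Denominator: 1 − (1 + 0.1396/12)^(−120) = 0.7504117
PMT = $283,351.59 × (0.1396/12) / 0.7504117
PMT = $4,392.69 per month

PMT = PV × r / (1-(1+r)^(-n)) = $4,392.69/month


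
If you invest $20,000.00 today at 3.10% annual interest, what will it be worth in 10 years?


Future value formula: FV = PV × (1 + r)^t
FV = $20,000.00 × (1 + 0.031)^10
FV = $20,000.00 × 1.3570213
FV = $27,140.43

FV = PV × (1 + r)^t = $27,140.43


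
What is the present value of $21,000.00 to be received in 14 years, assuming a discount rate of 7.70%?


Present value formula: PV = FV / (1 + r)^t
PV = $21,000.00 / (1 + 0.077)^14
PV = $21,000.00 / 2.825009
PV = $7,433.60

PV = FV / (1 + r)^t = $7,433.60


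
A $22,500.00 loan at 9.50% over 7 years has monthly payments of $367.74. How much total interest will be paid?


Total paid over the life of the loan = PMT × n.
Total paid = $367.74 × 84 = $30,890.16
Total interest = total paid − principal = $30,890.16 − $22,500.00 = $8,390.16

Total interest = (PMT × n) - PV = $8,390.16


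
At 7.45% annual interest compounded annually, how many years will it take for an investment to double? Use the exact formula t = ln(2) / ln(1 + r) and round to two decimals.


Doubling condition: (1 + r)^t = 2
Take ln of both sides: t × ln(1 + r) = ln(2)
t = ln(2) / ln(1 + r)
t = 0.693147 / 0.071855
t = 9.65

t = ln(2) / ln(1 + r) = 9.65 years


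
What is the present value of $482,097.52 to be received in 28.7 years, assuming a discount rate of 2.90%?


Present value formula: PV = FV / (1 + r)^t
PV = $482,097.52 / (1 + 0.029)^28.7
PV = $482,097.52 / 2.2715445
PV = $212,233.36

PV = FV / (1 + r)^t = $212,233.36


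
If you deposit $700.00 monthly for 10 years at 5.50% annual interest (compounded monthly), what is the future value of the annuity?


Future value of an ordinary annuity: FV = PMT × ((1 + r)^n − 1) / r
Monthly rate r = 0.055/12 ≈ 0.00458333, n = 120
FV = $700.00 × ((1 + 0.055/12)^120 − 1) / (0.055/12)
FV = $700.00 × 159.507582
FV = $111,655.31

FV = PMT × ((1+r)^n - 1)/r = $111,655.31


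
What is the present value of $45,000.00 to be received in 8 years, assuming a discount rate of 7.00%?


Present value formula: PV = FV / (1 + r)^t
PV = $45,000.00 / (1 + 0.07)^8
PV = $45,000.00 / 1.718186
PV = $26,190.41

PV = FV / (1 + r)^t = $26,190.41


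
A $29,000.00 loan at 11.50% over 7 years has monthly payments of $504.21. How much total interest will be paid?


Total paid over the life of the loan = PMT × n.
Total paid = $504.21 × 84 = $42,353.64
Total interest = total paid − principal = $42,353.64 − $29,000.00 = $13,353.64

Total interest = (PMT × n) - PV = $13,353.64


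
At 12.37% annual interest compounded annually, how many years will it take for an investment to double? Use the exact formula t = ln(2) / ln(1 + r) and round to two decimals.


Doubling condition: (1 + r)^t = 2
Take ln of both sides: t × ln(1 + r) = ln(2)
t = ln(2) / ln(1 + r)
t = 0.693147 / 0.116627
t = 5.94

t = ln(2) / ln(1 + r) = 5.94 years


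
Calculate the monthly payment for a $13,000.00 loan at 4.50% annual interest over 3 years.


Loan payment formula: PMT = PV × r / (1 − (1 + r)^(−n))
Monthly rate r = 0.045/12 = 0.00375, n = 36 months
Denominator: 1 − (1 + 0.045/12)^(−36) = 0.126063
PMT = $13,000.00 × (0.045/12) / 0.126063
PMT = $386.71 per month

PMT = PV × r / (1-(1+r)^(-n)) = $386.71/month


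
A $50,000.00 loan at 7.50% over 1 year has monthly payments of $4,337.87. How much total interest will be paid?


Total paid over the life of the loan = PMT × n.
Total paid = $4,337.87 × 12 = $52,054.44
Total interest = total paid − principal = $52,054.44 − $50,000.00 = $2,054.44

Total interest = (PMT × n) - PV = $2,054.44


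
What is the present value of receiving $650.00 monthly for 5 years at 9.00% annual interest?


Present value of an ordinary annuity: PV = PMT × (1 − (1 + r)^(−n)) / r
Monthly rate r = 0.09/12 = 0.0075, n = 60
PV = $650.00 × (1 − (1 + 0.09/12)^(−60)) / (0.09/12)
PV = $650.00 × 48.173374
PV = $31,312.69

PV = PMT × (1-(1+r)^(-n))/r = $31,312.69


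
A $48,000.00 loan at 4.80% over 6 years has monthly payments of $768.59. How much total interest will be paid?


Total paid over the life of the loan = PMT × n.
Total paid = $768.59 × 72 = $55,338.48
Total interest = total paid − principal = $55,338.48 − $48,000.00 = $7,338.48

Total interest = (PMT × n) - PV = $7,338.48


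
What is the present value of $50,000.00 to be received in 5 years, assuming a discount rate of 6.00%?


Present value formula: PV = FV / (1 + r)^t
PV = $50,000.00 / (1 + 0.06)^5
PV = $50,000.00 / 1.3382256
PV = $37,362.91

PV = FV / (1 + r)^t = $37,362.91


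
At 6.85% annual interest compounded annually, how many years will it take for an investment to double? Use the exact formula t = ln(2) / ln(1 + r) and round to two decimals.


Doubling condition: (1 + r)^t = 2
Take ln of both sides: t × ln(1 + r) = ln(2)
t = ln(2) / ln(1 + r)
t = 0.693147 / 0.066256
t = 10.46

t = ln(2) / ln(1 + r) = 10.46 years


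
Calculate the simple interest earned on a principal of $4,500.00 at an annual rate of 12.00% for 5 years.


Simple interest formula: I = P × r × t
I = $4,500.00 × 0.12 × 5
I = $2,700.00

I = P × r × t = $2,700.00


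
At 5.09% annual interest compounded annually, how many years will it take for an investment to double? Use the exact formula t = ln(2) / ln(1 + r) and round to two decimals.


Doubling condition: (1 + r)^t = 2
Take ln of both sides: t × ln(1 + r) = ln(2)
t = ln(2) / ln(1 + r)
t = 0.693147 / 0.049647
t = 13.96

t = ln(2) / ln(1 + r) = 13.96 years


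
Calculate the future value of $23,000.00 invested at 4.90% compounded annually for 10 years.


Compound interest formula: A = P(1 + r/n)^(nt)
A = $23,000.00 × (1 + 0.049/1)^(1 × 10)
Growth factor: (1 + 0.049/1)^10 = 1.613448
A = $23,000.00 × 1.613448
A = $37,109.30

A = P(1 + r/n)^(nt) = $37,109.30


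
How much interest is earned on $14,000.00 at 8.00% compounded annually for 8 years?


Compound interest earned = final amount − principal.
A = P(1 + r/n)^(nt) = $14,000.00 × (1 + 0.08/1)^(1 × 8) = $25,913.02
Interest = A − P = $25,913.02 − $14,000.00 = $11,913.02

Interest = A - P = $11,913.02


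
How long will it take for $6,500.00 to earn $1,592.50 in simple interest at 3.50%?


Rearrange the simple interest formula for t:
I = P × r × t  ⇒  t = I / (P × r)
t = $1,592.50 / ($6,500.00 × 0.035)
t = 7

t = I/(P×r) = 7 years


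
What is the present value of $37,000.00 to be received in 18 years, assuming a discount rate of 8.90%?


Present value formula: PV = FV / (1 + r)^t
PV = $37,000.00 / (1 + 0.089)^18
PV = $37,000.00 / 4.639828
PV = $7,974.43

PV = FV / (1 + r)^t = $7,974.43


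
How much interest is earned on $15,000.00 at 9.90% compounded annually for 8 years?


Compound interest earned = final amount − principal.
A = P(1 + r/n)^(nt) = $15,000.00 × (1 + 0.099/1)^(1 × 8) = $31,920.73
Interest = A − P = $31,920.73 − $15,000.00 = $16,920.73

Interest = A - P = $16,920.73


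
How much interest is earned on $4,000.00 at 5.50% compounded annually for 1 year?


Compound interest earned = final amount − principal.
A = P(1 + r/n)^(nt) = $4,000.00 × (1 + 0.055/1)^(1 × 1) = $4,220.00
Interest = A − P = $4,220.00 − $4,000.00 = $220.00

Interest = A - P = $220.00


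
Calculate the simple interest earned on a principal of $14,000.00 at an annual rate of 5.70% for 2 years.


Simple interest formula: I = P × r × t
I = $14,000.00 × 0.057 × 2
I = $1,596.00

I = P × r × t = $1,596.00


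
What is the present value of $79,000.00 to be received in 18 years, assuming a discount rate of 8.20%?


Present value formula: PV = FV / (1 + r)^t
PV = $79,000.00 / (1 + 0.082)^18
PV = $79,000.00 / 4.1313377
PV = $19,122.14

PV = FV / (1 + r)^t = $19,122.14


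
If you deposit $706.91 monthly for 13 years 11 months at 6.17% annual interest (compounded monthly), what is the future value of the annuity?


Future value of an ordinary annuity: FV = PMT × ((1 + r)^n − 1) / r
Monthly rate r = 0.0617/12 ≈ 0.00514167, n = 167
FV = $706.91 × ((1 + 0.0617/12)^167 − 1) / (0.0617/12)
FV = $706.91 × 263.495521
FV = $186,267.62

FV = PMT × ((1+r)^n - 1)/r = $186,267.62


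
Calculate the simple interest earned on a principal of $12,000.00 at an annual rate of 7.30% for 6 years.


Simple interest formula: I = P × r × t
I = $12,000.00 × 0.073 × 6
I = $5,256.00

I = P × r × t = $5,256.00


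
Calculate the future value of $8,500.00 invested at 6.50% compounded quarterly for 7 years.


Compound interest formula: A = P(1 + r/n)^(nt)
A = $8,500.00 × (1 + 0.065/4)^(4 × 7)
Growth factor: (1 + 0.065/4)^28 = 1.570419
A = $8,500.00 × 1.570419
A = $13,348.56

A = P(1 + r/n)^(nt) = $13,348.56


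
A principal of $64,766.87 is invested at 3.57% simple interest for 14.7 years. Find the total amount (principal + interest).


Total amount formula: A = P(1 + rt) = P + P·r·t
Interest: I = P × r × t = $64,766.87 × 0.0357 × 14.7 = $33,989.01
A = P + I = $64,766.87 + $33,989.01 = $98,755.88

A = P + I = P(1 + rt) = $98,755.88


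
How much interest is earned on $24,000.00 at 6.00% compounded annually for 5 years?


Compound interest earned = final amount − principal.
A = P(1 + r/n)^(nt) = $24,000.00 × (1 + 0.06/1)^(1 × 5) = $32,117.41
Interest = A − P = $32,117.41 − $24,000.00 = $8,117.41

Interest = A - P = $8,117.41


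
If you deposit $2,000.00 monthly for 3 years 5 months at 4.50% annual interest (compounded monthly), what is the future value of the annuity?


Future value of an ordinary annuity: FV = PMT × ((1 + r)^n − 1) / r
Monthly rate r = 0.045/12 = 0.00375, n = 41
FV = $2,000.00 × ((1 + 0.045/12)^41 − 1) / (0.045/12)
FV = $2,000.00 × 44.230398
FV = $88,460.80

FV = PMT × ((1+r)^n - 1)/r = $88,460.80


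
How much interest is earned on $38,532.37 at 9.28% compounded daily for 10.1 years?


Compound interest earned = final amount − principal.
A = P(1 + r/n)^(nt) = $38,532.37 × (1 + 0.0928/365)^(365 × 10.1) = $98,362.49
Interest = A − P = $98,362.49 − $38,532.37 = $59,830.12

Interest = A - P = $59,830.12


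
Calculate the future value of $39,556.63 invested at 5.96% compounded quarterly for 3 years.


Compound interest formula: A = P(1 + r/n)^(nt)
A = $39,556.63 × (1 + 0.0596/4)^(4 × 3)
Growth factor: (1 + 0.0596/4)^12 = 1.1942054
A = $39,556.63 × 1.1942054
A = $47,238.74

A = P(1 + r/n)^(nt) = $47,238.74


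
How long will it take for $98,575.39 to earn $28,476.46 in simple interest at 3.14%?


Rearrange the simple interest formula for t:
I = P × r × t  ⇒  t = I / (P × r)
t = $28,476.46 / ($98,575.39 × 0.0314)
t = 9.2

t = I/(P×r) = 9.2 years


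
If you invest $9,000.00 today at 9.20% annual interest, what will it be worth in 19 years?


Future value formula: FV = PV × (1 + r)^t
FV = $9,000.00 × (1 + 0.092)^19
FV = $9,000.00 × 5.323903
FV = $47,915.13

FV = PV × (1 + r)^t = $47,915.13


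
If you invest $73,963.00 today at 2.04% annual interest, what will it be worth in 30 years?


Future value formula: FV = PV × (1 + r)^t
FV = $73,963.00 × (1 + 0.0204)^30
FV = $73,963.00 × 1.8327933
FV = $135,558.89

FV = PV × (1 + r)^t = $135,558.89


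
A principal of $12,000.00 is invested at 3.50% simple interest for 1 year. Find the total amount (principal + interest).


Total amount formula: A = P(1 + rt) = P + P·r·t
Interest: I = P × r × t = $12,000.00 × 0.035 × 1 = $420.00
A = P + I = $12,000.00 + $420.00 = $12,420.00

A = P + I = P(1 + rt) = $12,420.00


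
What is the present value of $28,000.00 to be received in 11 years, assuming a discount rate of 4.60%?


Present value formula: PV = FV / (1 + r)^t
PV = $28,000.00 / (1 + 0.046)^11
PV = $28,000.00 / 1.6400177
PV = $17,072.99

PV = FV / (1 + r)^t = $17,072.99


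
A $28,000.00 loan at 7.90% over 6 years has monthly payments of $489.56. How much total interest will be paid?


Total paid over the life of the loan = PMT × n.
Total paid = $489.56 × 72 = $35,248.32
Total interest = total paid − principal = $35,248.32 − $28,000.00 = $7,248.32

Total interest = (PMT × n) - PV = $7,248.32


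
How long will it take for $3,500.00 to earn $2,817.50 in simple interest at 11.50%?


Rearrange the simple interest formula for t:
I = P × r × t  ⇒  t = I / (P × r)
t = $2,817.50 / ($3,500.00 × 0.115)
t = 7

t = I/(P×r) = 7 years


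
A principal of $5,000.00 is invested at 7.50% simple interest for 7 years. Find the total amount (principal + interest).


Total amount formula: A = P(1 + rt) = P + P·r·t
Interest: I = P × r × t = $5,000.00 × 0.075 × 7 = $2,625.00
A = P + I = $5,000.00 + $2,625.00 = $7,625.00

A = P + I = P(1 + rt) = $7,625.00


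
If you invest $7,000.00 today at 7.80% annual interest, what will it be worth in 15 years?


Future value formula: FV = PV × (1 + r)^t
FV = $7,000.00 × (1 + 0.078)^15
FV = $7,000.00 × 3.08518643
FV = $21,596.31

FV = PV × (1 + r)^t = $21,596.31


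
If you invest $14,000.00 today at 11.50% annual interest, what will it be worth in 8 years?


Future value formula: FV = PV × (1 + r)^t
FV = $14,000.00 × (1 + 0.115)^8
FV = $14,000.00 × 2.388905
FV = $33,444.67

FV = PV × (1 + r)^t = $33,444.67


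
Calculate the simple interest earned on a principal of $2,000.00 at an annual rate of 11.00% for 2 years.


Simple interest formula: I = P × r × t
I = $2,000.00 × 0.11 × 2
I = $440.00

I = P × r × t = $440.00


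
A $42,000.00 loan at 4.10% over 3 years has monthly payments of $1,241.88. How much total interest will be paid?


Total paid over the life of the loan = PMT × n.
Total paid = $1,241.88 × 36 = $44,707.68
Total interest = total paid − principal = $44,707.68 − $42,000.00 = $2,707.68

Total interest = (PMT × n) - PV = $2,707.68


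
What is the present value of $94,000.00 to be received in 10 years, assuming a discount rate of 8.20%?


Present value formula: PV = FV / (1 + r)^t
PV = $94,000.00 / (1 + 0.082)^10
PV = $94,000.00 / 2.199240
PV = $42,742.04

PV = FV / (1 + r)^t = $42,742.04


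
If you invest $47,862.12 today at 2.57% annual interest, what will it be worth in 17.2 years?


Future value formula: FV = PV × (1 + r)^t
FV = $47,862.12 × (1 + 0.0257)^17.2
FV = $47,862.12 × 1.54721303
FV = $74,052.90

FV = PV × (1 + r)^t = $74,052.90


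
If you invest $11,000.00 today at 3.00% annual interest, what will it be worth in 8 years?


Future value formula: FV = PV × (1 + r)^t
FV = $11,000.00 × (1 + 0.03)^8
FV = $11,000.00 × 1.266770
FV = $13,934.47

FV = PV × (1 + r)^t = $13,934.47


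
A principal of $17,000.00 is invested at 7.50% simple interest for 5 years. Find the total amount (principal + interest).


Total amount formula: A = P(1 + rt) = P + P·r·t
Interest: I = P × r × t = $17,000.00 × 0.075 × 5 = $6,375.00
A = P + I = $17,000.00 + $6,375.00 = $23,375.00

A = P + I = P(1 + rt) = $23,375.00


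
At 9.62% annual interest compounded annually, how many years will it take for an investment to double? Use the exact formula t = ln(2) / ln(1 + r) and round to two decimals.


Doubling condition: (1 + r)^t = 2
Take ln of both sides: t × ln(1 + r) = ln(2)
t = ln(2) / ln(1 + r)
t = 0.693147 / 0.091850
t = 7.55

t = ln(2) / ln(1 + r) = 7.55 years


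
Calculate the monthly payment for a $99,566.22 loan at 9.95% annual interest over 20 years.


Loan payment formula: PMT = PV × r / (1 − (1 + r)^(−n))
Monthly rate r = 0.0995/12 ≈ 0.00829167, n = 240 months
Denominator: 1 − (1 + 0.0995/12)^(−240) = 0.862178
PMT = $99,566.22 × (0.0995/12) / 0.862178
PMT = $957.54 per month

PMT = PV × r / (1-(1+r)^(-n)) = $957.54/month


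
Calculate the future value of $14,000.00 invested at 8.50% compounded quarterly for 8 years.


Compound interest formula: A = P(1 + r/n)^(nt)
A = $14,000.00 × (1 + 0.085/4)^(4 × 8)
Growth factor: (1 + 0.085/4)^32 = 1.959865
A = $14,000.00 × 1.959865
A = $27,438.11

A = P(1 + r/n)^(nt) = $27,438.11


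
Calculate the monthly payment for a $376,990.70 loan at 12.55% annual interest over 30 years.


Loan payment formula: PMT = PV × r / (1 − (1 + r)^(−n))
Monthly rate r = 0.1255/12 ≈ 0.01045833, n = 360 months
Denominator: 1 − (1 + 0.1255/12)^(−360) = 0.976375
PMT = $376,990.70 × (0.1255/12) / 0.976375
PMT = $4,038.09 per month

PMT = PV × r / (1-(1+r)^(-n)) = $4,038.09/month


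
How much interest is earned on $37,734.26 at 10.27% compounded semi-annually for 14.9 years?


Compound interest earned = final amount − principal.
A = P(1 + r/n)^(nt) = $37,734.26 × (1 + 0.1027/2)^(2 × 14.9) = $167,805.40
Interest = A − P = $167,805.40 − $37,734.26 = $130,071.14

Interest = A - P = $130,071.14


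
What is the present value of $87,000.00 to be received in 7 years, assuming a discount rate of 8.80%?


Present value formula: PV = FV / (1 + r)^t
PV = $87,000.00 / (1 + 0.088)^7
PV = $87,000.00 / 1.8046886
PV = $48,207.76

PV = FV / (1 + r)^t = $48,207.76


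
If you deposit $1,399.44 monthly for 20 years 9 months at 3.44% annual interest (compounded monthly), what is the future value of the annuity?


Future value of an ordinary annuity: FV = PMT × ((1 + r)^n − 1) / r
Monthly rate r = 0.0344/12 ≈ 0.00286667, n = 249
FV = $1,399.44 × ((1 + 0.0344/12)^249 − 1) / (0.0344/12)
FV = $1,399.44 × 362.669041
FV = $507,533.56

FV = PMT × ((1+r)^n - 1)/r = $507,533.56
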